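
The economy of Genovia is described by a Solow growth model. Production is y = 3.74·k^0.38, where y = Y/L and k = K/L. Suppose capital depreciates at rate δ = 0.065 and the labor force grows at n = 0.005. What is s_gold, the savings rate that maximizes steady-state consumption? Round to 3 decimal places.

s_gold = 0.380

n + δ = 0.005 + 0.065 = 0.07.
At the golden rule MPK = n+δ, and in any Cobb-Douglas steady state s = (n+δ)·k/y = MPK·k/y = capital's share 0.38.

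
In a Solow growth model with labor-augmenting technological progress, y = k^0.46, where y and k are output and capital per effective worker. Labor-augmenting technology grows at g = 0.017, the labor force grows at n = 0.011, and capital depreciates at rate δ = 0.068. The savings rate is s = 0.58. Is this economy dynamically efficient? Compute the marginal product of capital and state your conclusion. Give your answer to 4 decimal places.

dynamically inefficient; MPK ≈ 0.0761

Capital per effective worker breaks even when investment replaces (n + g + δ)·k; here n + g + δ = 0.096.
Steady-state k*: s·k^0.46 = 0.096·k gives k* = (0.58/0.096)^(1/0.54) ≈ 27.9632.
MPK = 0.46·27.9632^(-0.54) ≈ 0.0761.
MPK < n+g+δ = 0.096, so the economy is dynamically inefficient (over-saving).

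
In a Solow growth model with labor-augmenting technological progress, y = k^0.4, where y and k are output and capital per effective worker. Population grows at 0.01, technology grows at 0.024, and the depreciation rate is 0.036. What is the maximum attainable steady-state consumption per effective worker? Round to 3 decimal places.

c_gold ≈ 1.918

The effective depreciation rate is n + g + δ = 0.01 + 0.024 + 0.036 = 0.07.
Setting f'(k) = n+g+δ gives 0.4·k^(0.4−1) = 0.07, hence k_gold = (0.4/0.07)^(1/0.6) ≈ 18.2643.
y_gold = 18.2643^0.4 ≈ 3.1963.
c_gold = y_gold − (n+g+δ)·k_gold = 3.1963 − 0.07·18.2643 ≈ 1.9178.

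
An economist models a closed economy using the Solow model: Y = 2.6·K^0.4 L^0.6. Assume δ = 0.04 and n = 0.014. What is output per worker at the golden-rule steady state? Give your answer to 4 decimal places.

The effective depreciation rate is n + δ = 0.014 + 0.04 = 0.054.
Golden rule sets MPK = n+δ: 0.4·2.6·k^(0.4−1) = 0.054, so k_gold = (0.4·2.6/0.054)^(1/0.6) ≈ 138.3777.
Output: y_gold = 2.6·k_gold^0.4 = 2.6·138.3777^0.4 ≈ 18.6810.

y_gold ≈ 18.6810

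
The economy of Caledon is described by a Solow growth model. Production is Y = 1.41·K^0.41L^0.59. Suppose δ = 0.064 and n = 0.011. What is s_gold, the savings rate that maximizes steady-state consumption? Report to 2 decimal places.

n + δ = 0.011 + 0.064 = 0.075.
At the golden rule MPK = n+δ, and in any Cobb-Douglas steady state s = (n+δ)·k/y = MPK·k/y = capital's share 0.41.

s_gold = 0.41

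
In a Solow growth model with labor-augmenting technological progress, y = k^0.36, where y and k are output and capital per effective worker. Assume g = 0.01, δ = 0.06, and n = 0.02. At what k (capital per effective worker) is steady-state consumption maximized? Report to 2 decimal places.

Break-even investment rate: n + g + δ = 0.02 + 0.01 + 0.06 = 0.09.
At the golden rule the marginal product of capital equals n+g+δ: 0.36·k^(0.36−1) = 0.09. Solving, k_gold = (0.36/0.09)^(1/0.64) ≈ 8.7241.

k_gold ≈ 8.72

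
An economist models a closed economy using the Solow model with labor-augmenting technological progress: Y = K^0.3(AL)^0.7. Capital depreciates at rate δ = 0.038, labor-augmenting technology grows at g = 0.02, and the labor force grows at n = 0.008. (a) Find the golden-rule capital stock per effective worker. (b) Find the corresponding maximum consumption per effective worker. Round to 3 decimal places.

The effective depreciation rate is n + g + δ = 0.008 + 0.02 + 0.038 = 0.066.
Golden rule sets MPK = n+g+δ: 0.3·k^(0.3−1) = 0.066, so k_gold = (0.3/0.066)^(1/0.7) ≈ 8.6975.
y_gold = 8.6975^0.3 ≈ 1.9135; c_gold = y_gold − 0.066·k_gold ≈ 1.3394.

(a) k_gold ≈ 8.698; (b) c_gold ≈ 1.339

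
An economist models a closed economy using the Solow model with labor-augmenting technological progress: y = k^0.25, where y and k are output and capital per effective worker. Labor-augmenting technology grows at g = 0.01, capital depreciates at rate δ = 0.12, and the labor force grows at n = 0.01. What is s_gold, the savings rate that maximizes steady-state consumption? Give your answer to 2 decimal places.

The effective depreciation rate is n + g + δ = 0.01 + 0.01 + 0.12 = 0.14.
At the golden rule MPK = n+g+δ, and in any Cobb-Douglas steady state s = (n+g+δ)·k/y = MPK·k/y = capital's share 0.25.

s_gold = 0.25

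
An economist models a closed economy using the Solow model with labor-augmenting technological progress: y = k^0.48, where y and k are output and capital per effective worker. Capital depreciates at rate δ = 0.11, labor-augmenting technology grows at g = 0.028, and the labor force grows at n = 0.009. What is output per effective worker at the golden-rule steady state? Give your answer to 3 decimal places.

Break-even investment rate: n + g + δ = 0.009 + 0.028 + 0.11 = 0.147.
At the golden rule the marginal product of capital equals n+g+δ: 0.48·k^(0.48−1) = 0.147. Solving, k_gold = (0.48/0.147)^(1/0.52) ≈ 9.7345.
Output: y_gold = k_gold^0.48 = 9.7345^0.48 ≈ 2.9812.

y_gold ≈ 2.981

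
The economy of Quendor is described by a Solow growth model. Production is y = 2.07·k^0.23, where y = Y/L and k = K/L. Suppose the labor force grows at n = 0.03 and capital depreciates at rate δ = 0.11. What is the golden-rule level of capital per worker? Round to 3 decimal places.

Capital per worker breaks even when investment replaces (n + δ)·k; here n + δ = 0.14.
Maximizing c = f(k) − (n+δ)·k gives f'(k) = n+δ, i.e. 0.23·2.07·k^(0.23−1) = 0.14, so k_gold = (0.23·2.07/0.14)^(1/0.77) ≈ 4.9017.

k_gold ≈ 4.902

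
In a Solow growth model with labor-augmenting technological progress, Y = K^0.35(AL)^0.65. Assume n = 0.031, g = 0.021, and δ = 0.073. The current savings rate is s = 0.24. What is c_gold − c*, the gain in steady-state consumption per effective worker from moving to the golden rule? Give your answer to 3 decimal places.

Δc ≈ 0.052

The effective depreciation rate is n + g + δ = 0.031 + 0.021 + 0.073 = 0.125.
Current steady state (s = 0.24): k* = (0.24/0.125)^(1/0.65) ≈ 2.7280, y* = 2.7280^0.35 ≈ 1.4208, c* = (1−0.24)·1.4208 ≈ 1.0798.
Setting f'(k) = n+g+δ gives 0.35·k^(0.35−1) = 0.125, hence k_gold = (0.35/0.125)^(1/0.65) ≈ 4.8746.
y_gold = 4.8746^0.35 ≈ 1.7409, c_gold = y_gold − 0.125·k_gold ≈ 1.1316.
Gain: Δc = 1.1316 − 1.0798 ≈ 0.0518.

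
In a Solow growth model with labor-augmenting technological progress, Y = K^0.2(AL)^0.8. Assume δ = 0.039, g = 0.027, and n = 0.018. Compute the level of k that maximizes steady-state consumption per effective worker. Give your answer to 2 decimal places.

k_gold ≈ 2.96

The effective depreciation rate is n + g + δ = 0.018 + 0.027 + 0.039 = 0.084.
At the golden rule the marginal product of capital equals n+g+δ: 0.2·k^(0.2−1) = 0.084. Solving, k_gold = (0.2/0.084)^(1/0.8) ≈ 2.9576.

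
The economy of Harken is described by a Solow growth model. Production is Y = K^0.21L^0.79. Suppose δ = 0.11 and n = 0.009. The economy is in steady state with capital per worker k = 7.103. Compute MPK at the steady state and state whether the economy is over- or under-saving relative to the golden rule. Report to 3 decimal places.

over-saving; MPK ≈ 0.045

The effective depreciation rate is n + δ = 0.009 + 0.11 = 0.119.
MPK = 0.21·k^(0.21−1) = 0.21·7.103^(-0.79) ≈ 0.0446.
MPK < 0.119, so the economy is dynamically inefficient (over-saving).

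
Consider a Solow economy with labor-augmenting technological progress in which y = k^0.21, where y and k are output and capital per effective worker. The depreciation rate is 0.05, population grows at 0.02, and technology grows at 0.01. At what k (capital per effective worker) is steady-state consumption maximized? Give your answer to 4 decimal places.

k_gold ≈ 3.3927

Break-even investment rate: n + g + δ = 0.02 + 0.01 + 0.05 = 0.08.
Golden rule sets MPK = n+g+δ: 0.21·k^(0.21−1) = 0.08, so k_gold = (0.21/0.08)^(1/0.79) ≈ 3.3927.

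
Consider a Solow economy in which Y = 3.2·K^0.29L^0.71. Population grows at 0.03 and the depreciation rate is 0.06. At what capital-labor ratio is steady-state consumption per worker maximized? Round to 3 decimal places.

k_gold ≈ 26.742

n + δ = 0.03 + 0.06 = 0.09.
Maximizing c = f(k) − (n+δ)·k gives f'(k) = n+δ, i.e. 0.29·3.2·k^(0.29−1) = 0.09, so k_gold = (0.29·3.2/0.09)^(1/0.71) ≈ 26.7418.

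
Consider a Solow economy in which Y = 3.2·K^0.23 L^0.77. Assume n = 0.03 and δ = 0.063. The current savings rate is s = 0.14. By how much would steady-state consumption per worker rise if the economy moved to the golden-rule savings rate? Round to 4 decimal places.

Δc ≈ 0.1693

n + δ = 0.03 + 0.063 = 0.093.
Current steady state (s = 0.14): k* = (0.14·3.2/0.093)^(1/0.77) ≈ 7.7045, y* = 3.2·7.7045^0.23 ≈ 5.1180, c* = (1−0.14)·5.1180 ≈ 4.4015.
Golden rule sets MPK = n+δ: 0.23·3.2·k^(0.23−1) = 0.093, so k_gold = (0.23·3.2/0.093)^(1/0.77) ≈ 14.6807.
y_gold = 3.2·14.6807^0.23 ≈ 5.9361, c_gold = y_gold − 0.093·k_gold ≈ 4.5708.
Gain: Δc = 4.5708 − 4.4015 ≈ 0.1693.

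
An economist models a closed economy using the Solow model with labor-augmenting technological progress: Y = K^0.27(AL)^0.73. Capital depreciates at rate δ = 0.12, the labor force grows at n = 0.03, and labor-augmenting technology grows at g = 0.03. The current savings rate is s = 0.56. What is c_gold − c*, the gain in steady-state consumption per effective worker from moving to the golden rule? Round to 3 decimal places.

Δc ≈ 0.179

Capital per effective worker breaks even when investment replaces (n + g + δ)·k; here n + g + δ = 0.18.
Current steady state (s = 0.56): k* = (0.56/0.18)^(1/0.73) ≈ 4.7340, y* = 4.7340^0.27 ≈ 1.5216, c* = (1−0.56)·1.5216 ≈ 0.6695.
At the golden rule the marginal product of capital equals n+g+δ: 0.27·k^(0.27−1) = 0.18. Solving, k_gold = (0.27/0.18)^(1/0.73) ≈ 1.7427.
y_gold = 1.7427^0.27 ≈ 1.1618, c_gold = y_gold − 0.18·k_gold ≈ 0.8481.
Gain: Δc = 0.8481 − 0.6695 ≈ 0.1786.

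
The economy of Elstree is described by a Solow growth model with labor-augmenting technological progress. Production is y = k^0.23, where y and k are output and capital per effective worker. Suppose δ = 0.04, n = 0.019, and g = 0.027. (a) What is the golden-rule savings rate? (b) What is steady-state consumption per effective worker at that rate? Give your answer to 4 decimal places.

(a) s_gold = 0.2300; (b) c_gold ≈ 1.0330

n + g + δ = 0.019 + 0.027 + 0.04 = 0.086.
For Cobb-Douglas, s_gold equals capital's share: s_gold = 0.23.
At the golden rule the marginal product of capital equals n+g+δ: 0.23·k^(0.23−1) = 0.086. Solving, k_gold = (0.23/0.086)^(1/0.77) ≈ 3.5879.
y_gold = 3.5879^0.23 ≈ 1.3416; c_gold = (1−0.23)·y_gold ≈ 1.0330.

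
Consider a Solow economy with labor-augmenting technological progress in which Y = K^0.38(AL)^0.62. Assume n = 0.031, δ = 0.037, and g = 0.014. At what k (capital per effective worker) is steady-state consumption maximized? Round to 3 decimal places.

k_gold ≈ 11.862

n + g + δ = 0.031 + 0.014 + 0.037 = 0.082.
At the golden rule the marginal product of capital equals n+g+δ: 0.38·k^(0.38−1) = 0.082. Solving, k_gold = (0.38/0.082)^(1/0.62) ≈ 11.8616.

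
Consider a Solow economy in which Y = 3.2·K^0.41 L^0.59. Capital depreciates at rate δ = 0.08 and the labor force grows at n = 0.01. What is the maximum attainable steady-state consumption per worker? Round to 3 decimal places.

n + δ = 0.01 + 0.08 = 0.09.
Setting f'(k) = n+δ gives 0.41·3.2·k^(0.41−1) = 0.09, hence k_gold = (0.41·3.2/0.09)^(1/0.59) ≈ 93.8336.
y_gold = 3.2·93.8336^0.41 ≈ 20.5976.
c_gold = y_gold − (n+δ)·k_gold = 20.5976 − 0.09·93.8336 ≈ 12.1526.

c_gold ≈ 12.153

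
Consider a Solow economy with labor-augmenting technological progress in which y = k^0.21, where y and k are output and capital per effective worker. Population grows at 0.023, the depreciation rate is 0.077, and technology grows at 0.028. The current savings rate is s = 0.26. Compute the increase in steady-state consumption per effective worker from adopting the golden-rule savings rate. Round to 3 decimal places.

Δc ≈ 0.008

Break-even investment rate: n + g + δ = 0.023 + 0.028 + 0.077 = 0.128.
Current steady state (s = 0.26): k* = (0.26/0.128)^(1/0.79) ≈ 2.4523, y* = 2.4523^0.21 ≈ 1.2073, c* = (1−0.26)·1.2073 ≈ 0.8934.
Golden rule sets MPK = n+g+δ: 0.21·k^(0.21−1) = 0.128, so k_gold = (0.21/0.128)^(1/0.79) ≈ 1.8714.
y_gold = 1.8714^0.21 ≈ 1.1407, c_gold = y_gold − 0.128·k_gold ≈ 0.9011.
Gain: Δc = 0.9011 − 0.8934 ≈ 0.0077.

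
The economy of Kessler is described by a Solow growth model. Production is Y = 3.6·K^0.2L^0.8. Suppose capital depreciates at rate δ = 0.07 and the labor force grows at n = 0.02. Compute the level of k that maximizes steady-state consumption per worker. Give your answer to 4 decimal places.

Break-even investment rate: n + δ = 0.02 + 0.07 = 0.09.
Setting f'(k) = n+δ gives 0.2·3.6·k^(0.2−1) = 0.09, hence k_gold = (0.2·3.6/0.09)^(1/0.8) ≈ 13.4543.

k_gold ≈ 13.4543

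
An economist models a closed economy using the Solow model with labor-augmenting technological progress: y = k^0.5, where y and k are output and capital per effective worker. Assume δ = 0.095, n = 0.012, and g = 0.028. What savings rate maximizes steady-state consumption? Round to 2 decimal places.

s_gold = 0.50

Break-even investment rate: n + g + δ = 0.012 + 0.028 + 0.095 = 0.135.
At the golden rule MPK = n+g+δ, and in any Cobb-Douglas steady state s = (n+g+δ)·k/y = MPK·k/y = capital's share 0.5.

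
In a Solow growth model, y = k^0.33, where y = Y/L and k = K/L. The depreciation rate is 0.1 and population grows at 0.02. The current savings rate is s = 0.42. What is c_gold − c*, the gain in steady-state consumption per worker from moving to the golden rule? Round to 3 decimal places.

Capital per worker breaks even when investment replaces (n + δ)·k; here n + δ = 0.12.
Current steady state (s = 0.42): k* = (0.42/0.12)^(1/0.67) ≈ 6.4870, y* = 6.4870^0.33 ≈ 1.8534, c* = (1−0.42)·1.8534 ≈ 1.0750.
Setting f'(k) = n+δ gives 0.33·k^(0.33−1) = 0.12, hence k_gold = (0.33/0.12)^(1/0.67) ≈ 4.5261.
y_gold = 4.5261^0.33 ≈ 1.6458, c_gold = y_gold − 0.12·k_gold ≈ 1.1027.
Gain: Δc = 1.1027 − 1.0750 ≈ 0.0277.

Δc ≈ 0.028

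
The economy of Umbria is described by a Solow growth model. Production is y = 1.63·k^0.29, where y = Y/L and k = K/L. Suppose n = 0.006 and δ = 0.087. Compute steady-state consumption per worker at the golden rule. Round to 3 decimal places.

Break-even investment rate: n + δ = 0.006 + 0.087 = 0.093.
At the golden rule the marginal product of capital equals n+δ: 0.29·1.63·k^(0.29−1) = 0.093. Solving, k_gold = (0.29·1.63/0.093)^(1/0.71) ≈ 9.8744.
y_gold = 1.63·9.8744^0.29 ≈ 3.1666.
c_gold = y_gold − (n+δ)·k_gold = 3.1666 − 0.093·9.8744 ≈ 2.2483.

c_gold ≈ 2.248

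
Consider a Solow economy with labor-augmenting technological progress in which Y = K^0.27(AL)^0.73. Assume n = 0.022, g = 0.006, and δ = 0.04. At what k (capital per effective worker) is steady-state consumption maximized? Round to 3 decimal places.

The effective depreciation rate is n + g + δ = 0.022 + 0.006 + 0.04 = 0.068.
Maximizing c = f(k) − (n+g+δ)·k gives f'(k) = n+g+δ, i.e. 0.27·k^(0.27−1) = 0.068, so k_gold = (0.27/0.068)^(1/0.73) ≈ 6.6122.

k_gold ≈ 6.612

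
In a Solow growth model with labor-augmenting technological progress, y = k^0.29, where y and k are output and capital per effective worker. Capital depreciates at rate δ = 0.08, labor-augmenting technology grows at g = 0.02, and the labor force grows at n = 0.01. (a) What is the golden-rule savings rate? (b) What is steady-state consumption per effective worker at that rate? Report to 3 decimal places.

(a) s_gold = 0.290; (b) c_gold ≈ 1.055

Capital per effective worker breaks even when investment replaces (n + g + δ)·k; here n + g + δ = 0.11.
For Cobb-Douglas, s_gold equals capital's share: s_gold = 0.29.
At the golden rule the marginal product of capital equals n+g+δ: 0.29·k^(0.29−1) = 0.11. Solving, k_gold = (0.29/0.11)^(1/0.71) ≈ 3.9171.
y_gold = 3.9171^0.29 ≈ 1.4858; c_gold = (1−0.29)·y_gold ≈ 1.0549.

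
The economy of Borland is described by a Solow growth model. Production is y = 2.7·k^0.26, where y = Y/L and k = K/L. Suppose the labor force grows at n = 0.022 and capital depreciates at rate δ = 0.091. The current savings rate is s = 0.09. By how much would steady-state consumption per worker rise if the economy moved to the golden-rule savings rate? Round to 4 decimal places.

Δc ≈ 0.5804

n + δ = 0.022 + 0.091 = 0.113.
Current steady state (s = 0.09): k* = (0.09·2.7/0.113)^(1/0.74) ≈ 2.8142, y* = 2.7·2.8142^0.26 ≈ 3.5334, c* = (1−0.09)·3.5334 ≈ 3.2154.
Maximizing c = f(k) − (n+δ)·k gives f'(k) = n+δ, i.e. 0.26·2.7·k^(0.26−1) = 0.113, so k_gold = (0.26·2.7/0.113)^(1/0.74) ≈ 11.8024.
y_gold = 2.7·11.8024^0.26 ≈ 5.1295, c_gold = y_gold − 0.113·k_gold ≈ 3.7958.
Gain: Δc = 3.7958 − 3.2154 ≈ 0.5804.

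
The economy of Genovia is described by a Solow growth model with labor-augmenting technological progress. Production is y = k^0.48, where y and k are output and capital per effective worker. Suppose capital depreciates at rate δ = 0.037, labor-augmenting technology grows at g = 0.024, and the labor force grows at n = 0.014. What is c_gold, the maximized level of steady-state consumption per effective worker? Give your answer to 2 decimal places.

Capital per effective worker breaks even when investment replaces (n + g + δ)·k; here n + g + δ = 0.075.
Golden rule sets MPK = n+g+δ: 0.48·k^(0.48−1) = 0.075, so k_gold = (0.48/0.075)^(1/0.52) ≈ 35.5096.
y_gold = 35.5096^0.48 ≈ 5.5484.
c_gold = y_gold − (n+g+δ)·k_gold = 5.5484 − 0.075·35.5096 ≈ 2.8852.

c_gold ≈ 2.89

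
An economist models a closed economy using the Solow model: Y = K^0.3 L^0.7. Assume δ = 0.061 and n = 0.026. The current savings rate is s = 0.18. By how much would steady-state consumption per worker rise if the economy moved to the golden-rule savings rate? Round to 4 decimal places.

Δc ≈ 0.0701

The effective depreciation rate is n + δ = 0.026 + 0.061 = 0.087.
Current steady state (s = 0.18): k* = (0.18/0.087)^(1/0.7) ≈ 2.8254, y* = 2.8254^0.3 ≈ 1.3656, c* = (1−0.18)·1.3656 ≈ 1.1198.
At the golden rule the marginal product of capital equals n+δ: 0.3·k^(0.3−1) = 0.087. Solving, k_gold = (0.3/0.087)^(1/0.7) ≈ 5.8614.
y_gold = 5.8614^0.3 ≈ 1.6998, c_gold = y_gold − 0.087·k_gold ≈ 1.1899.
Gain: Δc = 1.1899 − 1.1198 ≈ 0.0701.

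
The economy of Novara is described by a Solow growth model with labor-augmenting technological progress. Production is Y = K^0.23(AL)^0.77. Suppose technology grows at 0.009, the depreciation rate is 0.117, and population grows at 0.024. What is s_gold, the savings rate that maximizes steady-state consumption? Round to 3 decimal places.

s_gold = 0.230

Capital per effective worker breaks even when investment replaces (n + g + δ)·k; here n + g + δ = 0.15.
At the golden rule MPK = n+g+δ, and in any Cobb-Douglas steady state s = (n+g+δ)·k/y = MPK·k/y = capital's share 0.23.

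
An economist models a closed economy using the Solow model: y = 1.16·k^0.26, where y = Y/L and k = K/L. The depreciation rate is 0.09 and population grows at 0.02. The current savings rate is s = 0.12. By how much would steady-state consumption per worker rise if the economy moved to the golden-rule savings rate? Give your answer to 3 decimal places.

The effective depreciation rate is n + δ = 0.02 + 0.09 = 0.11.
Current steady state (s = 0.12): k* = (0.12·1.16/0.11)^(1/0.74) ≈ 1.3746, y* = 1.16·1.3746^0.26 ≈ 1.2600, c* = (1−0.12)·1.2600 ≈ 1.1088.
Golden rule sets MPK = n+δ: 0.26·1.16·k^(0.26−1) = 0.11, so k_gold = (0.26·1.16/0.11)^(1/0.74) ≈ 3.9079.
y_gold = 1.16·3.9079^0.26 ≈ 1.6533, c_gold = y_gold − 0.11·k_gold ≈ 1.2235.
Gain: Δc = 1.2235 − 1.1088 ≈ 0.1146.

Δc ≈ 0.115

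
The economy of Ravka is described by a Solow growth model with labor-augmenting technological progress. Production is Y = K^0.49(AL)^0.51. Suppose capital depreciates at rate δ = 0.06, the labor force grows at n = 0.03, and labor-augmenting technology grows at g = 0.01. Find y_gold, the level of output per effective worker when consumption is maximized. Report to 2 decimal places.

y_gold ≈ 4.60

Capital per effective worker breaks even when investment replaces (n + g + δ)·k; here n + g + δ = 0.1.
Setting f'(k) = n+g+δ gives 0.49·k^(0.49−1) = 0.1, hence k_gold = (0.49/0.1)^(1/0.51) ≈ 22.5593.
Output: y_gold = k_gold^0.49 = 22.5593^0.49 ≈ 4.6039.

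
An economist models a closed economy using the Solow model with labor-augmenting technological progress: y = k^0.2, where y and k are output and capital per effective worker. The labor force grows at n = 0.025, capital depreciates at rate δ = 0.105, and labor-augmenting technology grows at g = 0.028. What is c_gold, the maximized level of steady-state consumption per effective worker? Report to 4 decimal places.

c_gold ≈ 0.8486

The effective depreciation rate is n + g + δ = 0.025 + 0.028 + 0.105 = 0.158.
Golden rule sets MPK = n+g+δ: 0.2·k^(0.2−1) = 0.158, so k_gold = (0.2/0.158)^(1/0.8) ≈ 1.3427.
y_gold = 1.3427^0.2 ≈ 1.0607.
c_gold = y_gold − (n+g+δ)·k_gold = 1.0607 − 0.158·1.3427 ≈ 0.8486.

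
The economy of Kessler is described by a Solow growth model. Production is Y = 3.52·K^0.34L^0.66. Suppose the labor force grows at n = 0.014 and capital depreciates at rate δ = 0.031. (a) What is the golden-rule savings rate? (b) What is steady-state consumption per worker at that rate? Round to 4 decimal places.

(a) s_gold = 0.3400; (b) c_gold ≈ 12.5915

Capital per worker breaks even when investment replaces (n + δ)·k; here n + δ = 0.045.
For Cobb-Douglas, s_gold equals capital's share: s_gold = 0.34.
Setting f'(k) = n+δ gives 0.34·3.52·k^(0.34−1) = 0.045, hence k_gold = (0.34·3.52/0.045)^(1/0.66) ≈ 144.1457.
y_gold = 3.52·144.1457^0.34 ≈ 19.0781; c_gold = (1−0.34)·y_gold ≈ 12.5915.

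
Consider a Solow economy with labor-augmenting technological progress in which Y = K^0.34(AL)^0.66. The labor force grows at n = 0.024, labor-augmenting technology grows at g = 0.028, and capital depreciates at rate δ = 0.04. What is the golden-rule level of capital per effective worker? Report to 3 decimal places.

Break-even investment rate: n + g + δ = 0.024 + 0.028 + 0.04 = 0.092.
Golden rule sets MPK = n+g+δ: 0.34·k^(0.34−1) = 0.092, so k_gold = (0.34/0.092)^(1/0.66) ≈ 7.2467.

k_gold ≈ 7.247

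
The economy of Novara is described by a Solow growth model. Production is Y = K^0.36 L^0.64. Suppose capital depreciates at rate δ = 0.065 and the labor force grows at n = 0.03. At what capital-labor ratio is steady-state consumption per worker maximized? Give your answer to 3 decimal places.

k_gold ≈ 8.017

Capital per worker breaks even when investment replaces (n + δ)·k; here n + δ = 0.095.
Maximizing c = f(k) − (n+δ)·k gives f'(k) = n+δ, i.e. 0.36·k^(0.36−1) = 0.095, so k_gold = (0.36/0.095)^(1/0.64) ≈ 8.0173.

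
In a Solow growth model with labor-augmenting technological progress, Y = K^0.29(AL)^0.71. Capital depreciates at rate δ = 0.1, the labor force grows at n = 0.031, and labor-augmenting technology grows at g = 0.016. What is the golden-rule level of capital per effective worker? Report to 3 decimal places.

Break-even investment rate: n + g + δ = 0.031 + 0.016 + 0.1 = 0.147.
Maximizing c = f(k) − (n+g+δ)·k gives f'(k) = n+g+δ, i.e. 0.29·k^(0.29−1) = 0.147, so k_gold = (0.29/0.147)^(1/0.71) ≈ 2.6038.

k_gold ≈ 2.604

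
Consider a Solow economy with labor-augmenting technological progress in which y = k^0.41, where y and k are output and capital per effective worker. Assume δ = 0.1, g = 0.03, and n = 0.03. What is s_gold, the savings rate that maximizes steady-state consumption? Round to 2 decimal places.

s_gold = 0.41

Capital per effective worker breaks even when investment replaces (n + g + δ)·k; here n + g + δ = 0.16.
At the golden rule MPK = n+g+δ, and in any Cobb-Douglas steady state s = (n+g+δ)·k/y = MPK·k/y = capital's share 0.41.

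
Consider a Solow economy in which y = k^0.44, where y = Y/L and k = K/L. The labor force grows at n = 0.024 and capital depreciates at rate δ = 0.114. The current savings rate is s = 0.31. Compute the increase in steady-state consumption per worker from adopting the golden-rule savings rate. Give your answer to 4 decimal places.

Break-even investment rate: n + δ = 0.024 + 0.114 = 0.138.
Current steady state (s = 0.31): k* = (0.31/0.138)^(1/0.56) ≈ 4.2428, y* = 4.2428^0.44 ≈ 1.8887, c* = (1−0.31)·1.8887 ≈ 1.3032.
At the golden rule the marginal product of capital equals n+δ: 0.44·k^(0.44−1) = 0.138. Solving, k_gold = (0.44/0.138)^(1/0.56) ≈ 7.9294.
y_gold = 7.9294^0.44 ≈ 2.4869, c_gold = y_gold − 0.138·k_gold ≈ 1.3927.
Gain: Δc = 1.3927 − 1.3032 ≈ 0.0895.

Δc ≈ 0.0895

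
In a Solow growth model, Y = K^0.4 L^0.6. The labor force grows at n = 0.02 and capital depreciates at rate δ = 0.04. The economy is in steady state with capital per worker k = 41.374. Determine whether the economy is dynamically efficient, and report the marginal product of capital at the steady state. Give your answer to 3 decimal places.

Break-even investment rate: n + δ = 0.02 + 0.04 = 0.06.
MPK = 0.4·k^(0.4−1) = 0.4·41.374^(-0.6) ≈ 0.0429.
MPK < 0.06, so the economy is dynamically inefficient (over-saving).

dynamically inefficient; MPK ≈ 0.043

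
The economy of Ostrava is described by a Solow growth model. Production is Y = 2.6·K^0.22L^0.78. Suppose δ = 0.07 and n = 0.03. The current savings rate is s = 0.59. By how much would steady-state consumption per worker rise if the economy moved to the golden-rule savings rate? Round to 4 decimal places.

Δc ≈ 1.0140

Capital per worker breaks even when investment replaces (n + δ)·k; here n + δ = 0.1.
Current steady state (s = 0.59): k* = (0.59·2.6/0.1)^(1/0.78) ≈ 33.1351, y* = 2.6·33.1351^0.22 ≈ 5.6161, c* = (1−0.59)·5.6161 ≈ 2.3026.
Maximizing c = f(k) − (n+δ)·k gives f'(k) = n+δ, i.e. 0.22·2.6·k^(0.22−1) = 0.1, so k_gold = (0.22·2.6/0.1)^(1/0.78) ≈ 9.3545.
y_gold = 2.6·9.3545^0.22 ≈ 4.2520, c_gold = y_gold − 0.1·k_gold ≈ 3.3166.
Gain: Δc = 3.3166 − 2.3026 ≈ 1.0140.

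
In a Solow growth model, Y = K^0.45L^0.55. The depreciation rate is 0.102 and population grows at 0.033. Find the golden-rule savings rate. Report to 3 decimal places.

s_gold = 0.450

The effective depreciation rate is n + δ = 0.033 + 0.102 = 0.135.
At the golden rule MPK = n+δ, and in any Cobb-Douglas steady state s = (n+δ)·k/y = MPK·k/y = capital's share 0.45.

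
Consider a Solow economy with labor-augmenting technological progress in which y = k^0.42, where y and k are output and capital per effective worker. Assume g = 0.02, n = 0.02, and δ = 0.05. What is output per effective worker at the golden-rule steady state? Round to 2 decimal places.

y_gold ≈ 3.05

The effective depreciation rate is n + g + δ = 0.02 + 0.02 + 0.05 = 0.09.
At the golden rule the marginal product of capital equals n+g+δ: 0.42·k^(0.42−1) = 0.09. Solving, k_gold = (0.42/0.09)^(1/0.58) ≈ 14.2384.
Output: y_gold = k_gold^0.42 = 14.2384^0.42 ≈ 3.0511.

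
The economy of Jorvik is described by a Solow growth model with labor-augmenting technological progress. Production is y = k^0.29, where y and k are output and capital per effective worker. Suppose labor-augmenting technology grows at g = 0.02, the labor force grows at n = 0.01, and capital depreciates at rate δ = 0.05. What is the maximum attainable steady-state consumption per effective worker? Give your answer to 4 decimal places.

c_gold ≈ 1.2015

The effective depreciation rate is n + g + δ = 0.01 + 0.02 + 0.05 = 0.08.
Maximizing c = f(k) − (n+g+δ)·k gives f'(k) = n+g+δ, i.e. 0.29·k^(0.29−1) = 0.08, so k_gold = (0.29/0.08)^(1/0.71) ≈ 6.1342.
y_gold = 6.1342^0.29 ≈ 1.6922.
c_gold = y_gold − (n+g+δ)·k_gold = 1.6922 − 0.08·6.1342 ≈ 1.2015.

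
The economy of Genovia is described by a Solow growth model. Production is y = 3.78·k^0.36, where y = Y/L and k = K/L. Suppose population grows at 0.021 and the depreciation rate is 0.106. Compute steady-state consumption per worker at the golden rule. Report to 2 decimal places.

n + δ = 0.021 + 0.106 = 0.127.
Setting f'(k) = n+δ gives 0.36·3.78·k^(0.36−1) = 0.127, hence k_gold = (0.36·3.78/0.127)^(1/0.64) ≈ 40.6781.
y_gold = 3.78·40.6781^0.36 ≈ 14.3503.
c_gold = y_gold − (n+δ)·k_gold = 14.3503 − 0.127·40.6781 ≈ 9.1842.

c_gold ≈ 9.18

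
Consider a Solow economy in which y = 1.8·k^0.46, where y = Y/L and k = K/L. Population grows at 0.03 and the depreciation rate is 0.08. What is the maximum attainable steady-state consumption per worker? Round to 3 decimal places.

Capital per worker breaks even when investment replaces (n + δ)·k; here n + δ = 0.11.
Golden rule sets MPK = n+δ: 0.46·1.8·k^(0.46−1) = 0.11, so k_gold = (0.46·1.8/0.11)^(1/0.54) ≈ 42.0149.
y_gold = 1.8·42.0149^0.46 ≈ 10.0470.
c_gold = y_gold − (n+δ)·k_gold = 10.0470 − 0.11·42.0149 ≈ 5.4254.

c_gold ≈ 5.425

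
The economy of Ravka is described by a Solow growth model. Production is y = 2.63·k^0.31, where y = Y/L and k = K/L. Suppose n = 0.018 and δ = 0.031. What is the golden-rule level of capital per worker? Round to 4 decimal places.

n + δ = 0.018 + 0.031 = 0.049.
Maximizing c = f(k) − (n+δ)·k gives f'(k) = n+δ, i.e. 0.31·2.63·k^(0.31−1) = 0.049, so k_gold = (0.31·2.63/0.049)^(1/0.69) ≈ 58.8493.

k_gold ≈ 58.8493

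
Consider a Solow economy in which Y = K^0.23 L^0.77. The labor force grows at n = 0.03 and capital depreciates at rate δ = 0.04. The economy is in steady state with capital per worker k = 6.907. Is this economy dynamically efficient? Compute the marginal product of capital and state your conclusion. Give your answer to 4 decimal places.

dynamically inefficient; MPK ≈ 0.0519

Break-even investment rate: n + δ = 0.03 + 0.04 = 0.07.
MPK = 0.23·k^(0.23−1) = 0.23·6.907^(-0.77) ≈ 0.0519.
MPK < 0.07, so the economy is dynamically inefficient (over-saving).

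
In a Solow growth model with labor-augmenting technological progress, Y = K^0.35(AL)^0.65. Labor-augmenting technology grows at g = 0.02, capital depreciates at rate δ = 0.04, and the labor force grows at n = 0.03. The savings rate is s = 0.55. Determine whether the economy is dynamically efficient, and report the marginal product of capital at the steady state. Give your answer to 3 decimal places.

n + g + δ = 0.03 + 0.02 + 0.04 = 0.09.
Steady-state k*: s·k^0.35 = 0.09·k gives k* = (0.55/0.09)^(1/0.65) ≈ 16.1963.
MPK = 0.35·16.1963^(-0.65) ≈ 0.0573.
MPK < n+g+δ = 0.09, so the economy is dynamically inefficient (over-saving).

dynamically inefficient; MPK ≈ 0.057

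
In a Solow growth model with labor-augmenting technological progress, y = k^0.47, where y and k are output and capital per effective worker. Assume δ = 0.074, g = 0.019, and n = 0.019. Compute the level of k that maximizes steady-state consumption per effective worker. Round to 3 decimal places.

n + g + δ = 0.019 + 0.019 + 0.074 = 0.112.
At the golden rule the marginal product of capital equals n+g+δ: 0.47·k^(0.47−1) = 0.112. Solving, k_gold = (0.47/0.112)^(1/0.53) ≈ 14.9708.

k_gold ≈ 14.971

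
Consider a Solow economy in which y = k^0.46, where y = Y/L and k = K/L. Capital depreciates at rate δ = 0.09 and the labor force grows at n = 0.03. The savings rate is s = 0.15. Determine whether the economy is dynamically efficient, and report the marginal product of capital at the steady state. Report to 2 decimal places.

n + δ = 0.03 + 0.09 = 0.12.
Steady-state k*: s·k^0.46 = 0.12·k gives k* = (0.15/0.12)^(1/0.54) ≈ 1.5117.
MPK = 0.46·1.5117^(-0.54) ≈ 0.3680.
MPK > n+δ = 0.12, so the economy is dynamically efficient (under-saving).

dynamically efficient; MPK ≈ 0.37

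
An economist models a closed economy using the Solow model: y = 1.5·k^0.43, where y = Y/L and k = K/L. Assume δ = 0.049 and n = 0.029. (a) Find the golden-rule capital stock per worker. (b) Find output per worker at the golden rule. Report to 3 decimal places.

(a) k_gold ≈ 40.699; (b) y_gold ≈ 7.383

Capital per worker breaks even when investment replaces (n + δ)·k; here n + δ = 0.078.
Setting f'(k) = n+δ gives 0.43·1.5·k^(0.43−1) = 0.078, hence k_gold = (0.43·1.5/0.078)^(1/0.57) ≈ 40.6994.
y_gold = 1.5·40.6994^0.43 ≈ 7.3827.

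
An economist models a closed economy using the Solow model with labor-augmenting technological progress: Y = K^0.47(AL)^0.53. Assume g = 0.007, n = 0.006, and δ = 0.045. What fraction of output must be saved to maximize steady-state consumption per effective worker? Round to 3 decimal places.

s_gold = 0.470

The effective depreciation rate is n + g + δ = 0.006 + 0.007 + 0.045 = 0.058.
At the golden rule MPK = n+g+δ, and in any Cobb-Douglas steady state s = (n+g+δ)·k/y = MPK·k/y = capital's share 0.47.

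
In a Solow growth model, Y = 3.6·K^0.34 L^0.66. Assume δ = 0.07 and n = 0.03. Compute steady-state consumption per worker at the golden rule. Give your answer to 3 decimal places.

The effective depreciation rate is n + δ = 0.03 + 0.07 = 0.1.
Golden rule sets MPK = n+δ: 0.34·3.6·k^(0.34−1) = 0.1, so k_gold = (0.34·3.6/0.1)^(1/0.66) ≈ 44.4789.
y_gold = 3.6·44.4789^0.34 ≈ 13.0820.
c_gold = y_gold − (n+δ)·k_gold = 13.0820 − 0.1·44.4789 ≈ 8.6341.

c_gold ≈ 8.634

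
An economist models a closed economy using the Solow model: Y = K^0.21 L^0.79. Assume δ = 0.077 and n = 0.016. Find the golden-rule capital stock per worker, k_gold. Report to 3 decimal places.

The effective depreciation rate is n + δ = 0.016 + 0.077 = 0.093.
Setting f'(k) = n+δ gives 0.21·k^(0.21−1) = 0.093, hence k_gold = (0.21/0.093)^(1/0.79) ≈ 2.8039.

k_gold ≈ 2.804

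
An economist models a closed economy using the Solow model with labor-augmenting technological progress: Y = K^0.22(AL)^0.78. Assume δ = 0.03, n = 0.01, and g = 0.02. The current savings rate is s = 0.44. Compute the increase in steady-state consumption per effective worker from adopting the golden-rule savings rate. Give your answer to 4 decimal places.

Break-even investment rate: n + g + δ = 0.01 + 0.02 + 0.03 = 0.06.
Current steady state (s = 0.44): k* = (0.44/0.06)^(1/0.78) ≈ 12.8635, y* = 12.8635^0.22 ≈ 1.7541, c* = (1−0.44)·1.7541 ≈ 0.9823.
Maximizing c = f(k) − (n+g+δ)·k gives f'(k) = n+g+δ, i.e. 0.22·k^(0.22−1) = 0.06, so k_gold = (0.22/0.06)^(1/0.78) ≈ 5.2896.
y_gold = 5.2896^0.22 ≈ 1.4426, c_gold = y_gold − 0.06·k_gold ≈ 1.1252.
Gain: Δc = 1.1252 − 0.9823 ≈ 0.1429.

Δc ≈ 0.1429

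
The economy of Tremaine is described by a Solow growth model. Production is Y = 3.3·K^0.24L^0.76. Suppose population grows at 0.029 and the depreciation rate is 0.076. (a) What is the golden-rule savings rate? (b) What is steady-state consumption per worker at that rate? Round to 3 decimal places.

(a) s_gold = 0.240; (b) c_gold ≈ 4.747

Break-even investment rate: n + δ = 0.029 + 0.076 = 0.105.
For Cobb-Douglas, s_gold equals capital's share: s_gold = 0.24.
Maximizing c = f(k) − (n+δ)·k gives f'(k) = n+δ, i.e. 0.24·3.3·k^(0.24−1) = 0.105, so k_gold = (0.24·3.3/0.105)^(1/0.76) ≈ 14.2775.
y_gold = 3.3·14.2775^0.24 ≈ 6.2464; c_gold = (1−0.24)·y_gold ≈ 4.7473.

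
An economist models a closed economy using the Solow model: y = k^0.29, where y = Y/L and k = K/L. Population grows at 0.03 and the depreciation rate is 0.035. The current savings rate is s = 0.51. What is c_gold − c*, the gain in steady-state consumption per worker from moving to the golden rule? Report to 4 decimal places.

n + δ = 0.03 + 0.035 = 0.065.
Current steady state (s = 0.51): k* = (0.51/0.065)^(1/0.71) ≈ 18.2004, y* = 18.2004^0.29 ≈ 2.3197, c* = (1−0.51)·2.3197 ≈ 1.1366.
Maximizing c = f(k) − (n+δ)·k gives f'(k) = n+δ, i.e. 0.29·k^(0.29−1) = 0.065, so k_gold = (0.29/0.065)^(1/0.71) ≈ 8.2180.
y_gold = 8.2180^0.29 ≈ 1.8420, c_gold = y_gold − 0.065·k_gold ≈ 1.3078.
Gain: Δc = 1.3078 − 1.1366 ≈ 0.1712.

Δc ≈ 0.1712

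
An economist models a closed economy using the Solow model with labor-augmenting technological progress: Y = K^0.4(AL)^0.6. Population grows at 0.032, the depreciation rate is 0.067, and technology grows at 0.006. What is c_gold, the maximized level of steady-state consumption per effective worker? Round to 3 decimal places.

n + g + δ = 0.032 + 0.006 + 0.067 = 0.105.
Golden rule sets MPK = n+g+δ: 0.4·k^(0.4−1) = 0.105, so k_gold = (0.4/0.105)^(1/0.6) ≈ 9.2922.
y_gold = 9.2922^0.4 ≈ 2.4392.
c_gold = y_gold − (n+g+δ)·k_gold = 2.4392 − 0.105·9.2922 ≈ 1.4635.

c_gold ≈ 1.464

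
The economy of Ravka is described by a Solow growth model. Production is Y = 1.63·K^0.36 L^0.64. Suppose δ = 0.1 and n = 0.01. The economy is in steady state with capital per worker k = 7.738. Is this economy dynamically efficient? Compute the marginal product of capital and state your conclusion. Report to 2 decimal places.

n + δ = 0.01 + 0.1 = 0.11.
MPK = 0.36·1.63·k^(0.36−1) = 0.36·1.63·7.738^(-0.64) ≈ 0.1584.
MPK > 0.11, so the economy is dynamically efficient (under-saving).

dynamically efficient; MPK ≈ 0.16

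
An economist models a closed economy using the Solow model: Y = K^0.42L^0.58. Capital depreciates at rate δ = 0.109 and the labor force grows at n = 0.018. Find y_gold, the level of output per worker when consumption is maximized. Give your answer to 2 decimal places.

y_gold ≈ 2.38

Break-even investment rate: n + δ = 0.018 + 0.109 = 0.127.
Setting f'(k) = n+δ gives 0.42·k^(0.42−1) = 0.127, hence k_gold = (0.42/0.127)^(1/0.58) ≈ 7.8631.
Output: y_gold = k_gold^0.42 = 7.8631^0.42 ≈ 2.3777.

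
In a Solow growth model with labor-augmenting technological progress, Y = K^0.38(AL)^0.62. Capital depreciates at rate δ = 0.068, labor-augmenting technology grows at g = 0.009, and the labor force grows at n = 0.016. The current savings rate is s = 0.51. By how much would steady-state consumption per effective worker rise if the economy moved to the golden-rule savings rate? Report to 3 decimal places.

Break-even investment rate: n + g + δ = 0.016 + 0.009 + 0.068 = 0.093.
Current steady state (s = 0.51): k* = (0.51/0.093)^(1/0.62) ≈ 15.5624, y* = 15.5624^0.38 ≈ 2.8378, c* = (1−0.51)·2.8378 ≈ 1.3905.
At the golden rule the marginal product of capital equals n+g+δ: 0.38·k^(0.38−1) = 0.093. Solving, k_gold = (0.38/0.093)^(1/0.62) ≈ 9.6821.
y_gold = 9.6821^0.38 ≈ 2.3696, c_gold = y_gold − 0.093·k_gold ≈ 1.4691.
Gain: Δc = 1.4691 − 1.3905 ≈ 0.0786.

Δc ≈ 0.079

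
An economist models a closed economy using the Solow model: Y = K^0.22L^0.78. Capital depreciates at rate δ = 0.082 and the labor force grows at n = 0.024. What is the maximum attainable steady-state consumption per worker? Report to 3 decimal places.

c_gold ≈ 0.958

Capital per worker breaks even when investment replaces (n + δ)·k; here n + δ = 0.106.
Golden rule sets MPK = n+δ: 0.22·k^(0.22−1) = 0.106, so k_gold = (0.22/0.106)^(1/0.78) ≈ 2.5501.
y_gold = 2.5501^0.22 ≈ 1.2287.
c_gold = y_gold − (n+δ)·k_gold = 1.2287 − 0.106·2.5501 ≈ 0.9584.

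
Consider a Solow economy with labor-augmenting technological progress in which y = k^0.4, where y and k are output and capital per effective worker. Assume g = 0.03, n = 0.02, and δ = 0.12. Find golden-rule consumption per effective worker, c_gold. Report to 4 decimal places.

c_gold ≈ 1.0614

Capital per effective worker breaks even when investment replaces (n + g + δ)·k; here n + g + δ = 0.17.
At the golden rule the marginal product of capital equals n+g+δ: 0.4·k^(0.4−1) = 0.17. Solving, k_gold = (0.4/0.17)^(1/0.6) ≈ 4.1625.
y_gold = 4.1625^0.4 ≈ 1.7691.
c_gold = y_gold − (n+g+δ)·k_gold = 1.7691 − 0.17·4.1625 ≈ 1.0614.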